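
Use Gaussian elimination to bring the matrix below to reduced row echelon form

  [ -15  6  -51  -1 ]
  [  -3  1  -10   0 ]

r1 → -1/15·r1
  [  1  -2/5  17/5  1/15 ]
  [ -3     1   -10     0 ]
r2 → r2 + 3·r1
  [ 1  -2/5  17/5  1/15 ]
  [ 0  -1/5   1/5   1/5 ]
r2 → -5·r2
  [ 1  -2/5  17/5  1/15 ]
  [ 0     1    -1    -1 ]
r1 → r1 + 2/5·r2
  [ 1  0   3  -1/3 ]
  [ 0  1  -1    -1 ]

[[1, 0, 3, -1/3], [0, 1, -1, -1]]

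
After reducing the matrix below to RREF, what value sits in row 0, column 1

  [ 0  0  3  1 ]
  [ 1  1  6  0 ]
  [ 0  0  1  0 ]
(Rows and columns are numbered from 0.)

1

R1 <-> R2
  [ 1  1  6  0 ]
  [ 0  0  3  1 ]
  [ 0  0  1  0 ]
R2 → 1/3·R2
  [ 1  1  6    0 ]
  [ 0  0  1  1/3 ]
  [ 0  0  1    0 ]
R3 → R3 − R2
  [ 1  1  6     0 ]
  [ 0  0  1   1/3 ]
  [ 0  0  0  -1/3 ]
R3 → -3·R3
  [ 1  1  6    0 ]
  [ 0  0  1  1/3 ]
  [ 0  0  0    1 ]
R2 → R2 − 1/3·R3
  [ 1  1  6  0 ]
  [ 0  0  1  0 ]
  [ 0  0  0  1 ]
R1 → R1 − 6·R2
  [ 1  1  0  0 ]
  [ 0  0  1  0 ]
  [ 0  0  0  1 ]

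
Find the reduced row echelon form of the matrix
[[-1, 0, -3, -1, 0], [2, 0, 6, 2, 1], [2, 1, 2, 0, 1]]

R1 := -1·R1
R2 := R2 − 2·R1
R3 := R3 − 2·R1
R2 <=> R3
R2 := R2 − R3

[[1, 0, 3, 1, 0], [0, 1, -4, -2, 0], [0, 0, 0, 0, 1]]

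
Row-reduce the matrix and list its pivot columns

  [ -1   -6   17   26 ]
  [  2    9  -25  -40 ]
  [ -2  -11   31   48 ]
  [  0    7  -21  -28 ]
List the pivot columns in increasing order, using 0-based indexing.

ρ1 ← -1·ρ1
  [  1    6  -17  -26 ]
  [  2    9  -25  -40 ]
  [ -2  -11   31   48 ]
  [  0    7  -21  -28 ]
ρ2 ← ρ2 − 2·ρ1
  [  1    6  -17  -26 ]
  [  0   -3    9   12 ]
  [ -2  -11   31   48 ]
  [  0    7  -21  -28 ]
ρ3 ← ρ3 + 2·ρ1
  [ 1   6  -17  -26 ]
  [ 0  -3    9   12 ]
  [ 0   1   -3   -4 ]
  [ 0   7  -21  -28 ]
ρ2 ← -1/3·ρ2
  [ 1  6  -17  -26 ]
  [ 0  1   -3   -4 ]
  [ 0  1   -3   -4 ]
  [ 0  7  -21  -28 ]
ρ3 ← ρ3 − ρ2
  [ 1  6  -17  -26 ]
  [ 0  1   -3   -4 ]
  [ 0  0    0    0 ]
  [ 0  7  -21  -28 ]
ρ4 ← ρ4 − 7·ρ2
  [ 1  6  -17  -26 ]
  [ 0  1   -3   -4 ]
  [ 0  0    0    0 ]
  [ 0  0    0    0 ]
ρ1 ← ρ1 − 6·ρ2
  [ 1  0   1  -2 ]
  [ 0  1  -3  -4 ]
  [ 0  0   0   0 ]
  [ 0  0   0   0 ]
Pivot columns are the columns containing a leading 1.

0, 1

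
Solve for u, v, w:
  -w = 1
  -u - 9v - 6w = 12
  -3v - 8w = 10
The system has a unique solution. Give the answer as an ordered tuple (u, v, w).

Form the augmented matrix and row-reduce:
  [  0   0  -1  |   1 ]
  [ -1  -9  -6  |  12 ]
  [  0  -3  -8  |  10 ]
R1 <=> R2
  [ -1  -9  -6  |  12 ]
  [  0   0  -1  |   1 ]
  [  0  -3  -8  |  10 ]
R1 → -1·R1
  [ 1   9   6  |  -12 ]
  [ 0   0  -1  |    1 ]
  [ 0  -3  -8  |   10 ]
R2 <=> R3
  [ 1   9   6  |  -12 ]
  [ 0  -3  -8  |   10 ]
  [ 0   0  -1  |    1 ]
R2 → -1/3·R2
  [ 1  9    6  |    -12 ]
  [ 0  1  8/3  |  -10/3 ]
  [ 0  0   -1  |      1 ]
R3 → -1·R3
  [ 1  9    6  |    -12 ]
  [ 0  1  8/3  |  -10/3 ]
  [ 0  0    1  |     -1 ]
R2 → R2 − 8/3·R3
  [ 1  9  6  |   -12 ]
  [ 0  1  0  |  -2/3 ]
  [ 0  0  1  |    -1 ]
R1 → R1 − 6·R3
  [ 1  9  0  |    -6 ]
  [ 0  1  0  |  -2/3 ]
  [ 0  0  1  |    -1 ]
R1 → R1 − 9·R2
  [ 1  0  0  |     0 ]
  [ 0  1  0  |  -2/3 ]
  [ 0  0  1  |    -1 ]
Reading off the last column: u = 0, v = -2/3, w = -1.

(0, -2/3, -1)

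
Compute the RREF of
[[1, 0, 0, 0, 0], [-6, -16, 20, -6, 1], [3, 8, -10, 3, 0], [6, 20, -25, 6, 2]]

Add 6 times R1 to R2.
  [ 1    0    0   0  0 ]
  [ 0  -16   20  -6  1 ]
  [ 3    8  -10   3  0 ]
  [ 6   20  -25   6  2 ]
Subtract 3 times R1 from R3.
  [ 1    0    0   0  0 ]
  [ 0  -16   20  -6  1 ]
  [ 0    8  -10   3  0 ]
  [ 6   20  -25   6  2 ]
Subtract 6 times R1 from R4.
  [ 1    0    0   0  0 ]
  [ 0  -16   20  -6  1 ]
  [ 0    8  -10   3  0 ]
  [ 0   20  -25   6  2 ]
Multiply R2 by -1/16.
  [ 1   0     0    0      0 ]
  [ 0   1  -5/4  3/8  -1/16 ]
  [ 0   8   -10    3      0 ]
  [ 0  20   -25    6      2 ]
Subtract 8 times R2 from R3.
  [ 1   0     0    0      0 ]
  [ 0   1  -5/4  3/8  -1/16 ]
  [ 0   0     0    0    1/2 ]
  [ 0  20   -25    6      2 ]
Subtract 20 times R2 from R4.
  [ 1  0     0     0      0 ]
  [ 0  1  -5/4   3/8  -1/16 ]
  [ 0  0     0     0    1/2 ]
  [ 0  0     0  -3/2   13/4 ]
Swap R3 and R4.
  [ 1  0     0     0      0 ]
  [ 0  1  -5/4   3/8  -1/16 ]
  [ 0  0     0  -3/2   13/4 ]
  [ 0  0     0     0    1/2 ]
Multiply R3 by -2/3.
  [ 1  0     0    0      0 ]
  [ 0  1  -5/4  3/8  -1/16 ]
  [ 0  0     0    1  -13/6 ]
  [ 0  0     0    0    1/2 ]
Multiply R4 by 2.
  [ 1  0     0    0      0 ]
  [ 0  1  -5/4  3/8  -1/16 ]
  [ 0  0     0    1  -13/6 ]
  [ 0  0     0    0      1 ]
Add 13/6 times R4 to R3.
  [ 1  0     0    0      0 ]
  [ 0  1  -5/4  3/8  -1/16 ]
  [ 0  0     0    1      0 ]
  [ 0  0     0    0      1 ]
Add 1/16 times R4 to R2.
  [ 1  0     0    0  0 ]
  [ 0  1  -5/4  3/8  0 ]
  [ 0  0     0    1  0 ]
  [ 0  0     0    0  1 ]
Subtract 3/8 times R3 from R2.
  [ 1  0     0  0  0 ]
  [ 0  1  -5/4  0  0 ]
  [ 0  0     0  1  0 ]
  [ 0  0     0  0  1 ]

[[1, 0, 0, 0, 0], [0, 1, -5/4, 0, 0], [0, 0, 0, 1, 0], [0, 0, 0, 0, 1]]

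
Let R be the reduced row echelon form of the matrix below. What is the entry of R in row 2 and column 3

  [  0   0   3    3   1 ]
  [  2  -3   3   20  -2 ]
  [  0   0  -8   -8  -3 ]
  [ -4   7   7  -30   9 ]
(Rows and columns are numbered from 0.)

ρ1 <=> ρ2
  [  2  -3   3   20  -2 ]
  [  0   0   3    3   1 ]
  [  0   0  -8   -8  -3 ]
  [ -4   7   7  -30   9 ]
ρ1 → 1/2·ρ1
  [  1  -3/2  3/2   10  -1 ]
  [  0     0    3    3   1 ]
  [  0     0   -8   -8  -3 ]
  [ -4     7    7  -30   9 ]
ρ4 → ρ4 + 4·ρ1
  [ 1  -3/2  3/2  10  -1 ]
  [ 0     0    3   3   1 ]
  [ 0     0   -8  -8  -3 ]
  [ 0     1   13  10   5 ]
ρ2 <=> ρ4
  [ 1  -3/2  3/2  10  -1 ]
  [ 0     1   13  10   5 ]
  [ 0     0   -8  -8  -3 ]
  [ 0     0    3   3   1 ]
ρ3 → -1/8·ρ3
  [ 1  -3/2  3/2  10   -1 ]
  [ 0     1   13  10    5 ]
  [ 0     0    1   1  3/8 ]
  [ 0     0    3   3    1 ]
ρ4 → ρ4 − 3·ρ3
  [ 1  -3/2  3/2  10    -1 ]
  [ 0     1   13  10     5 ]
  [ 0     0    1   1   3/8 ]
  [ 0     0    0   0  -1/8 ]
ρ4 → -8·ρ4
  [ 1  -3/2  3/2  10   -1 ]
  [ 0     1   13  10    5 ]
  [ 0     0    1   1  3/8 ]
  [ 0     0    0   0    1 ]
ρ3 → ρ3 − 3/8·ρ4
  [ 1  -3/2  3/2  10  -1 ]
  [ 0     1   13  10   5 ]
  [ 0     0    1   1   0 ]
  [ 0     0    0   0   1 ]
ρ2 → ρ2 − 5·ρ4
  [ 1  -3/2  3/2  10  -1 ]
  [ 0     1   13  10   0 ]
  [ 0     0    1   1   0 ]
  [ 0     0    0   0   1 ]
ρ1 → ρ1 + ρ4
  [ 1  -3/2  3/2  10  0 ]
  [ 0     1   13  10  0 ]
  [ 0     0    1   1  0 ]
  [ 0     0    0   0  1 ]
ρ2 → ρ2 − 13·ρ3
  [ 1  -3/2  3/2  10  0 ]
  [ 0     1    0  -3  0 ]
  [ 0     0    1   1  0 ]
  [ 0     0    0   0  1 ]
ρ1 → ρ1 − 3/2·ρ3
  [ 1  -3/2  0  17/2  0 ]
  [ 0     1  0    -3  0 ]
  [ 0     0  1     1  0 ]
  [ 0     0  0     0  1 ]
ρ1 → ρ1 + 3/2·ρ2
  [ 1  0  0   4  0 ]
  [ 0  1  0  -3  0 ]
  [ 0  0  1   1  0 ]
  [ 0  0  0   0  1 ]

1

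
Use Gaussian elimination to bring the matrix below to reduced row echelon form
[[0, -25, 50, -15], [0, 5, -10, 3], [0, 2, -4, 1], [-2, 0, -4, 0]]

R1 <=> R4
  [ -2    0   -4    0 ]
  [  0    5  -10    3 ]
  [  0    2   -4    1 ]
  [  0  -25   50  -15 ]
R1 := -1/2·R1
  [ 1    0    2    0 ]
  [ 0    5  -10    3 ]
  [ 0    2   -4    1 ]
  [ 0  -25   50  -15 ]
R2 := 1/5·R2
  [ 1    0   2    0 ]
  [ 0    1  -2  3/5 ]
  [ 0    2  -4    1 ]
  [ 0  -25  50  -15 ]
R3 := R3 − 2·R2
  [ 1    0   2     0 ]
  [ 0    1  -2   3/5 ]
  [ 0    0   0  -1/5 ]
  [ 0  -25  50   -15 ]
R4 := R4 + 25·R2
  [ 1  0   2     0 ]
  [ 0  1  -2   3/5 ]
  [ 0  0   0  -1/5 ]
  [ 0  0   0     0 ]
R3 := -5·R3
  [ 1  0   2    0 ]
  [ 0  1  -2  3/5 ]
  [ 0  0   0    1 ]
  [ 0  0   0    0 ]
R2 := R2 − 3/5·R3
  [ 1  0   2  0 ]
  [ 0  1  -2  0 ]
  [ 0  0   0  1 ]
  [ 0  0   0  0 ]

[[1, 0, 2, 0], [0, 1, -2, 0], [0, 0, 0, 1], [0, 0, 0, 0]]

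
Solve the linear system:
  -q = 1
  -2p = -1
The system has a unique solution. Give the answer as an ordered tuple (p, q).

(1/2, -1)

Form the augmented matrix and row-reduce:
  [  0  -1  |   1 ]
  [ -2   0  |  -1 ]
R1 ↔ R2
  [ -2   0  |  -1 ]
  [  0  -1  |   1 ]
R1 → -1/2·R1
  [ 1   0  |  1/2 ]
  [ 0  -1  |    1 ]
R2 → -1·R2
  [ 1  0  |  1/2 ]
  [ 0  1  |   -1 ]
Reading off the last column: p = 1/2, q = -1.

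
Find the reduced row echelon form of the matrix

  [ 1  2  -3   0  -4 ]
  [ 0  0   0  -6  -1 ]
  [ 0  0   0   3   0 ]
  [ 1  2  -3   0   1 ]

R4 -> R4 − R1
  [ 1  2  -3   0  -4 ]
  [ 0  0   0  -6  -1 ]
  [ 0  0   0   3   0 ]
  [ 0  0   0   0   5 ]
R2 -> -1/6·R2
  [ 1  2  -3  0   -4 ]
  [ 0  0   0  1  1/6 ]
  [ 0  0   0  3    0 ]
  [ 0  0   0  0    5 ]
R3 -> R3 − 3·R2
  [ 1  2  -3  0    -4 ]
  [ 0  0   0  1   1/6 ]
  [ 0  0   0  0  -1/2 ]
  [ 0  0   0  0     5 ]
R3 -> -2·R3
  [ 1  2  -3  0   -4 ]
  [ 0  0   0  1  1/6 ]
  [ 0  0   0  0    1 ]
  [ 0  0   0  0    5 ]
R4 -> R4 − 5·R3
  [ 1  2  -3  0   -4 ]
  [ 0  0   0  1  1/6 ]
  [ 0  0   0  0    1 ]
  [ 0  0   0  0    0 ]
R2 -> R2 − 1/6·R3
  [ 1  2  -3  0  -4 ]
  [ 0  0   0  1   0 ]
  [ 0  0   0  0   1 ]
  [ 0  0   0  0   0 ]
R1 -> R1 + 4·R3
  [ 1  2  -3  0  0 ]
  [ 0  0   0  1  0 ]
  [ 0  0   0  0  1 ]
  [ 0  0   0  0  0 ]

[[1, 2, -3, 0, 0], [0, 0, 0, 1, 0], [0, 0, 0, 0, 1], [0, 0, 0, 0, 0]]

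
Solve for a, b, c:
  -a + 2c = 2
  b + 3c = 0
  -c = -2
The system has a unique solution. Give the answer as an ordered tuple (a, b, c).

(2, -6, 2)

Form the augmented matrix and row-reduce:
  [ -1  0   2  |   2 ]
  [  0  1   3  |   0 ]
  [  0  0  -1  |  -2 ]
ρ1 → -1·ρ1
ρ3 → -1·ρ3
ρ2 → ρ2 − 3·ρ3
ρ1 → ρ1 + 2·ρ3
Reading off the last column: a = 2, b = -6, c = 2.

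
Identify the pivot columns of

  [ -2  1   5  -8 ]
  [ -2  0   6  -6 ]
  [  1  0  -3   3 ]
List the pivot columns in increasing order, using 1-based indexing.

ρ1 ← -1/2·ρ1
  [  1  -1/2  -5/2   4 ]
  [ -2     0     6  -6 ]
  [  1     0    -3   3 ]
ρ2 ← ρ2 + 2·ρ1
  [ 1  -1/2  -5/2  4 ]
  [ 0    -1     1  2 ]
  [ 1     0    -3  3 ]
ρ3 ← ρ3 − ρ1
  [ 1  -1/2  -5/2   4 ]
  [ 0    -1     1   2 ]
  [ 0   1/2  -1/2  -1 ]
ρ2 ← -1·ρ2
  [ 1  -1/2  -5/2   4 ]
  [ 0     1    -1  -2 ]
  [ 0   1/2  -1/2  -1 ]
ρ3 ← ρ3 − 1/2·ρ2
  [ 1  -1/2  -5/2   4 ]
  [ 0     1    -1  -2 ]
  [ 0     0     0   0 ]
ρ1 ← ρ1 + 1/2·ρ2
  [ 1  0  -3   3 ]
  [ 0  1  -1  -2 ]
  [ 0  0   0   0 ]
Pivot columns are the columns containing a leading 1.

1, 2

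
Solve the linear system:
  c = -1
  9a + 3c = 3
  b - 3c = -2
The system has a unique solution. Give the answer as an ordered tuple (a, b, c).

(2/3, -5, -1)

Form the augmented matrix and row-reduce:
  [ 0  0   1  |  -1 ]
  [ 9  0   3  |   3 ]
  [ 0  1  -3  |  -2 ]
ρ1 <=> ρ2
  [ 9  0   3  |   3 ]
  [ 0  0   1  |  -1 ]
  [ 0  1  -3  |  -2 ]
ρ1 → 1/9·ρ1
  [ 1  0  1/3  |  1/3 ]
  [ 0  0    1  |   -1 ]
  [ 0  1   -3  |   -2 ]
ρ2 <=> ρ3
  [ 1  0  1/3  |  1/3 ]
  [ 0  1   -3  |   -2 ]
  [ 0  0    1  |   -1 ]
ρ2 → ρ2 + 3·ρ3
  [ 1  0  1/3  |  1/3 ]
  [ 0  1    0  |   -5 ]
  [ 0  0    1  |   -1 ]
ρ1 → ρ1 − 1/3·ρ3
  [ 1  0  0  |  2/3 ]
  [ 0  1  0  |   -5 ]
  [ 0  0  1  |   -1 ]
Reading off the last column: a = 2/3, b = -5, c = -1.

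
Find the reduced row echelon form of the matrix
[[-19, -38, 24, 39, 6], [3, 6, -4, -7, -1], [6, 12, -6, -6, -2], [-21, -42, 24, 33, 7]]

ρ1 := -1/19·ρ1
ρ2 := ρ2 − 3·ρ1
ρ3 := ρ3 − 6·ρ1
ρ4 := ρ4 + 21·ρ1
ρ2 := -19/4·ρ2
ρ3 := ρ3 − 30/19·ρ2
ρ4 := ρ4 + 48/19·ρ2
ρ3 := -2·ρ3
ρ4 := ρ4 − ρ3
ρ2 := ρ2 − 1/4·ρ3
ρ1 := ρ1 + 6/19·ρ3
ρ1 := ρ1 + 24/19·ρ2

[[1, 2, 0, 3, 0], [0, 0, 1, 4, 0], [0, 0, 0, 0, 1], [0, 0, 0, 0, 0]]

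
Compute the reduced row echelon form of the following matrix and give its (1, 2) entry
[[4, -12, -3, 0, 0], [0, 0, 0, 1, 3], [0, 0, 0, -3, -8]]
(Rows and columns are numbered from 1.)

R1 := 1/4·R1
  [ 1  -3  -3/4   0   0 ]
  [ 0   0     0   1   3 ]
  [ 0   0     0  -3  -8 ]
R3 := R3 + 3·R2
  [ 1  -3  -3/4  0  0 ]
  [ 0   0     0  1  3 ]
  [ 0   0     0  0  1 ]
R2 := R2 − 3·R3
  [ 1  -3  -3/4  0  0 ]
  [ 0   0     0  1  0 ]
  [ 0   0     0  0  1 ]

-3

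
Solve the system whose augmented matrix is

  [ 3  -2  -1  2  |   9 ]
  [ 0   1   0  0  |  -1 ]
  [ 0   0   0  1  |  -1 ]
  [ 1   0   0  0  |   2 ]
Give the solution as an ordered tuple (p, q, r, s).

(2, -1, -3, -1)

r1 := 1/3·r1
  [ 1  -2/3  -1/3  2/3  |   3 ]
  [ 0     1     0    0  |  -1 ]
  [ 0     0     0    1  |  -1 ]
  [ 1     0     0    0  |   2 ]
r4 := r4 − r1
  [ 1  -2/3  -1/3   2/3  |   3 ]
  [ 0     1     0     0  |  -1 ]
  [ 0     0     0     1  |  -1 ]
  [ 0   2/3   1/3  -2/3  |  -1 ]
r4 := r4 − 2/3·r2
  [ 1  -2/3  -1/3   2/3  |     3 ]
  [ 0     1     0     0  |    -1 ]
  [ 0     0     0     1  |    -1 ]
  [ 0     0   1/3  -2/3  |  -1/3 ]
r3 ↔ r4
  [ 1  -2/3  -1/3   2/3  |     3 ]
  [ 0     1     0     0  |    -1 ]
  [ 0     0   1/3  -2/3  |  -1/3 ]
  [ 0     0     0     1  |    -1 ]
r3 := 3·r3
  [ 1  -2/3  -1/3  2/3  |   3 ]
  [ 0     1     0    0  |  -1 ]
  [ 0     0     1   -2  |  -1 ]
  [ 0     0     0    1  |  -1 ]
r3 := r3 + 2·r4
  [ 1  -2/3  -1/3  2/3  |   3 ]
  [ 0     1     0    0  |  -1 ]
  [ 0     0     1    0  |  -3 ]
  [ 0     0     0    1  |  -1 ]
r1 := r1 − 2/3·r4
  [ 1  -2/3  -1/3  0  |  11/3 ]
  [ 0     1     0  0  |    -1 ]
  [ 0     0     1  0  |    -3 ]
  [ 0     0     0  1  |    -1 ]
r1 := r1 + 1/3·r3
  [ 1  -2/3  0  0  |  8/3 ]
  [ 0     1  0  0  |   -1 ]
  [ 0     0  1  0  |   -3 ]
  [ 0     0  0  1  |   -1 ]
r1 := r1 + 2/3·r2
  [ 1  0  0  0  |   2 ]
  [ 0  1  0  0  |  -1 ]
  [ 0  0  1  0  |  -3 ]
  [ 0  0  0  1  |  -1 ]
Reading off the last column: p = 2, q = -1, r = -3, s = -1.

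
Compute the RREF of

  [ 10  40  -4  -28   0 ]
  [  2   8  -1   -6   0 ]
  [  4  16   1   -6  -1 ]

[[1, 4, 0, -2, 0], [0, 0, 1, 2, 0], [0, 0, 0, 0, 1]]

Multiply ρ1 by 1/10.
  [ 1   4  -2/5  -14/5   0 ]
  [ 2   8    -1     -6   0 ]
  [ 4  16     1     -6  -1 ]
Subtract 2 times ρ1 from ρ2.
  [ 1   4  -2/5  -14/5   0 ]
  [ 0   0  -1/5   -2/5   0 ]
  [ 4  16     1     -6  -1 ]
Subtract 4 times ρ1 from ρ3.
  [ 1  4  -2/5  -14/5   0 ]
  [ 0  0  -1/5   -2/5   0 ]
  [ 0  0  13/5   26/5  -1 ]
Multiply ρ2 by -5.
  [ 1  4  -2/5  -14/5   0 ]
  [ 0  0     1      2   0 ]
  [ 0  0  13/5   26/5  -1 ]
Subtract 13/5 times ρ2 from ρ3.
  [ 1  4  -2/5  -14/5   0 ]
  [ 0  0     1      2   0 ]
  [ 0  0     0      0  -1 ]
Multiply ρ3 by -1.
  [ 1  4  -2/5  -14/5  0 ]
  [ 0  0     1      2  0 ]
  [ 0  0     0      0  1 ]
Add 2/5 times ρ2 to ρ1.
  [ 1  4  0  -2  0 ]
  [ 0  0  1   2  0 ]
  [ 0  0  0   0  1 ]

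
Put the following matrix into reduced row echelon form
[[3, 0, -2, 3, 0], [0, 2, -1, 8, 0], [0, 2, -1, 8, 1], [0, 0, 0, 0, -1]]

[[1, 0, -2/3, 1, 0], [0, 1, -1/2, 4, 0], [0, 0, 0, 0, 1], [0, 0, 0, 0, 0]]

R1 -> 1/3·R1
  [ 1  0  -2/3  1   0 ]
  [ 0  2    -1  8   0 ]
  [ 0  2    -1  8   1 ]
  [ 0  0     0  0  -1 ]
R2 -> 1/2·R2
  [ 1  0  -2/3  1   0 ]
  [ 0  1  -1/2  4   0 ]
  [ 0  2    -1  8   1 ]
  [ 0  0     0  0  -1 ]
R3 -> R3 − 2·R2
  [ 1  0  -2/3  1   0 ]
  [ 0  1  -1/2  4   0 ]
  [ 0  0     0  0   1 ]
  [ 0  0     0  0  -1 ]
R4 -> R4 + R3
  [ 1  0  -2/3  1  0 ]
  [ 0  1  -1/2  4  0 ]
  [ 0  0     0  0  1 ]
  [ 0  0     0  0  0 ]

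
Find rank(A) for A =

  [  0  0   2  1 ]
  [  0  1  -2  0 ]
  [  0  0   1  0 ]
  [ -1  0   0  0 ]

rank = 4

Swap r1 and r4.
  [ -1  0   0  0 ]
  [  0  1  -2  0 ]
  [  0  0   1  0 ]
  [  0  0   2  1 ]
Multiply r1 by -1.
  [ 1  0   0  0 ]
  [ 0  1  -2  0 ]
  [ 0  0   1  0 ]
  [ 0  0   2  1 ]
Subtract 2 times r3 from r4.
  [ 1  0   0  0 ]
  [ 0  1  -2  0 ]
  [ 0  0   1  0 ]
  [ 0  0   0  1 ]
Add 2 times r3 to r2.
  [ 1  0  0  0 ]
  [ 0  1  0  0 ]
  [ 0  0  1  0 ]
  [ 0  0  0  1 ]
The reduced form has 4 nonzero rows.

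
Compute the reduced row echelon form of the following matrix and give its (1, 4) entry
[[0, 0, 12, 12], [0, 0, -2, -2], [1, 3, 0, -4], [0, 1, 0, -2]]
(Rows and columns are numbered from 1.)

2

R1 ↔ R3
  [ 1  3   0  -4 ]
  [ 0  0  -2  -2 ]
  [ 0  0  12  12 ]
  [ 0  1   0  -2 ]
R2 ↔ R4
  [ 1  3   0  -4 ]
  [ 0  1   0  -2 ]
  [ 0  0  12  12 ]
  [ 0  0  -2  -2 ]
R3 → 1/12·R3
  [ 1  3   0  -4 ]
  [ 0  1   0  -2 ]
  [ 0  0   1   1 ]
  [ 0  0  -2  -2 ]
R4 → R4 + 2·R3
  [ 1  3  0  -4 ]
  [ 0  1  0  -2 ]
  [ 0  0  1   1 ]
  [ 0  0  0   0 ]
R1 → R1 − 3·R2
  [ 1  0  0   2 ]
  [ 0  1  0  -2 ]
  [ 0  0  1   1 ]
  [ 0  0  0   0 ]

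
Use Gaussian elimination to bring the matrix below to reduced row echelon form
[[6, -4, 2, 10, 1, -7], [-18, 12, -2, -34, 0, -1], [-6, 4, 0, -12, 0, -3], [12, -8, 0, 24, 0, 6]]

Multiply R1 by 1/6.
  [   1  -2/3  1/3  5/3  1/6  -7/6 ]
  [ -18    12   -2  -34    0    -1 ]
  [  -6     4    0  -12    0    -3 ]
  [  12    -8    0   24    0     6 ]
Add 18 times R1 to R2.
  [  1  -2/3  1/3  5/3  1/6  -7/6 ]
  [  0     0    4   -4    3   -22 ]
  [ -6     4    0  -12    0    -3 ]
  [ 12    -8    0   24    0     6 ]
Add 6 times R1 to R3.
  [  1  -2/3  1/3  5/3  1/6  -7/6 ]
  [  0     0    4   -4    3   -22 ]
  [  0     0    2   -2    1   -10 ]
  [ 12    -8    0   24    0     6 ]
Subtract 12 times R1 from R4.
  [ 1  -2/3  1/3  5/3  1/6  -7/6 ]
  [ 0     0    4   -4    3   -22 ]
  [ 0     0    2   -2    1   -10 ]
  [ 0     0   -4    4   -2    20 ]
Multiply R2 by 1/4.
  [ 1  -2/3  1/3  5/3  1/6   -7/6 ]
  [ 0     0    1   -1  3/4  -11/2 ]
  [ 0     0    2   -2    1    -10 ]
  [ 0     0   -4    4   -2     20 ]
Subtract 2 times R2 from R3.
  [ 1  -2/3  1/3  5/3   1/6   -7/6 ]
  [ 0     0    1   -1   3/4  -11/2 ]
  [ 0     0    0    0  -1/2      1 ]
  [ 0     0   -4    4    -2     20 ]
Add 4 times R2 to R4.
  [ 1  -2/3  1/3  5/3   1/6   -7/6 ]
  [ 0     0    1   -1   3/4  -11/2 ]
  [ 0     0    0    0  -1/2      1 ]
  [ 0     0    0    0     1     -2 ]
Multiply R3 by -2.
  [ 1  -2/3  1/3  5/3  1/6   -7/6 ]
  [ 0     0    1   -1  3/4  -11/2 ]
  [ 0     0    0    0    1     -2 ]
  [ 0     0    0    0    1     -2 ]
Subtract R3 from R4.
  [ 1  -2/3  1/3  5/3  1/6   -7/6 ]
  [ 0     0    1   -1  3/4  -11/2 ]
  [ 0     0    0    0    1     -2 ]
  [ 0     0    0    0    0      0 ]
Subtract 3/4 times R3 from R2.
  [ 1  -2/3  1/3  5/3  1/6  -7/6 ]
  [ 0     0    1   -1    0    -4 ]
  [ 0     0    0    0    1    -2 ]
  [ 0     0    0    0    0     0 ]
Subtract 1/6 times R3 from R1.
  [ 1  -2/3  1/3  5/3  0  -5/6 ]
  [ 0     0    1   -1  0    -4 ]
  [ 0     0    0    0  1    -2 ]
  [ 0     0    0    0  0     0 ]
Subtract 1/3 times R2 from R1.
  [ 1  -2/3  0   2  0  1/2 ]
  [ 0     0  1  -1  0   -4 ]
  [ 0     0  0   0  1   -2 ]
  [ 0     0  0   0  0    0 ]

[[1, -2/3, 0, 2, 0, 1/2], [0, 0, 1, -1, 0, -4], [0, 0, 0, 0, 1, -2], [0, 0, 0, 0, 0, 0]]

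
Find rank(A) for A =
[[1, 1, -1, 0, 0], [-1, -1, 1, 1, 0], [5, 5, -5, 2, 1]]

rank = 3

Add ρ1 to ρ2.
  [ 1  1  -1  0  0 ]
  [ 0  0   0  1  0 ]
  [ 5  5  -5  2  1 ]
Subtract 5 times ρ1 from ρ3.
  [ 1  1  -1  0  0 ]
  [ 0  0   0  1  0 ]
  [ 0  0   0  2  1 ]
Subtract 2 times ρ2 from ρ3.
  [ 1  1  -1  0  0 ]
  [ 0  0   0  1  0 ]
  [ 0  0   0  0  1 ]
The reduced form has 3 nonzero rows.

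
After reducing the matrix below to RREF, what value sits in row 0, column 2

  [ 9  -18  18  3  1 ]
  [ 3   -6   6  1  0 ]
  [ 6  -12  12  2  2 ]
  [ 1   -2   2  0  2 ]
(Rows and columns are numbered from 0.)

2

r1 ← 1/9·r1
r2 ← r2 − 3·r1
r3 ← r3 − 6·r1
r4 ← r4 − r1
r2 <=> r4
r2 ← -3·r2
r3 ← 3/4·r3
r4 ← r4 + 1/3·r3
r2 ← r2 + 17/3·r3
r1 ← r1 − 1/9·r3
r1 ← r1 − 1/3·r2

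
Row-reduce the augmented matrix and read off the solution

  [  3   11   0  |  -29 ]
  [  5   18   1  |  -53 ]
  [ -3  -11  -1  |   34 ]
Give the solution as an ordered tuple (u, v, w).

R1 ← 1/3·R1
  [  1  11/3   0  |  -29/3 ]
  [  5    18   1  |    -53 ]
  [ -3   -11  -1  |     34 ]
R2 ← R2 − 5·R1
  [  1  11/3   0  |  -29/3 ]
  [  0  -1/3   1  |  -14/3 ]
  [ -3   -11  -1  |     34 ]
R3 ← R3 + 3·R1
  [ 1  11/3   0  |  -29/3 ]
  [ 0  -1/3   1  |  -14/3 ]
  [ 0     0  -1  |      5 ]
R2 ← -3·R2
  [ 1  11/3   0  |  -29/3 ]
  [ 0     1  -3  |     14 ]
  [ 0     0  -1  |      5 ]
R3 ← -1·R3
  [ 1  11/3   0  |  -29/3 ]
  [ 0     1  -3  |     14 ]
  [ 0     0   1  |     -5 ]
R2 ← R2 + 3·R3
  [ 1  11/3  0  |  -29/3 ]
  [ 0     1  0  |     -1 ]
  [ 0     0  1  |     -5 ]
R1 ← R1 − 11/3·R2
  [ 1  0  0  |  -6 ]
  [ 0  1  0  |  -1 ]
  [ 0  0  1  |  -5 ]
Reading off the last column: u = -6, v = -1, w = -5.

(-6, -1, -5)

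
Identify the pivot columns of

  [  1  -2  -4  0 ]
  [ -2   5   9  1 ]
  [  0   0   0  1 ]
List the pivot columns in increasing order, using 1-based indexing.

Add 2 times r1 to r2.
  [ 1  -2  -4  0 ]
  [ 0   1   1  1 ]
  [ 0   0   0  1 ]
Subtract r3 from r2.
  [ 1  -2  -4  0 ]
  [ 0   1   1  0 ]
  [ 0   0   0  1 ]
Add 2 times r2 to r1.
  [ 1  0  -2  0 ]
  [ 0  1   1  0 ]
  [ 0  0   0  1 ]
Pivot columns are the columns containing a leading 1.

1, 2, 4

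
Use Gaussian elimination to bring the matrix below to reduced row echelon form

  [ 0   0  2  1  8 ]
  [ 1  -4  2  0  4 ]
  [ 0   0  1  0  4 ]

[[1, -4, 0, 0, -4], [0, 0, 1, 0, 4], [0, 0, 0, 1, 0]]

ρ1 <-> ρ2
  [ 1  -4  2  0  4 ]
  [ 0   0  2  1  8 ]
  [ 0   0  1  0  4 ]
ρ2 -> 1/2·ρ2
  [ 1  -4  2    0  4 ]
  [ 0   0  1  1/2  4 ]
  [ 0   0  1    0  4 ]
ρ3 -> ρ3 − ρ2
  [ 1  -4  2     0  4 ]
  [ 0   0  1   1/2  4 ]
  [ 0   0  0  -1/2  0 ]
ρ3 -> -2·ρ3
  [ 1  -4  2    0  4 ]
  [ 0   0  1  1/2  4 ]
  [ 0   0  0    1  0 ]
ρ2 -> ρ2 − 1/2·ρ3
  [ 1  -4  2  0  4 ]
  [ 0   0  1  0  4 ]
  [ 0   0  0  1  0 ]
ρ1 -> ρ1 − 2·ρ2
  [ 1  -4  0  0  -4 ]
  [ 0   0  1  0   4 ]
  [ 0   0  0  1   0 ]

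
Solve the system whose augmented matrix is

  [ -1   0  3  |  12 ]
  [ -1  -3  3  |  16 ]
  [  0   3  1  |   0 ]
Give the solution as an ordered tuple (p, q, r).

(0, -4/3, 4)

R1 := -1·R1
  [  1   0  -3  |  -12 ]
  [ -1  -3   3  |   16 ]
  [  0   3   1  |    0 ]
R2 := R2 + R1
  [ 1   0  -3  |  -12 ]
  [ 0  -3   0  |    4 ]
  [ 0   3   1  |    0 ]
R2 := -1/3·R2
  [ 1  0  -3  |   -12 ]
  [ 0  1   0  |  -4/3 ]
  [ 0  3   1  |     0 ]
R3 := R3 − 3·R2
  [ 1  0  -3  |   -12 ]
  [ 0  1   0  |  -4/3 ]
  [ 0  0   1  |     4 ]
R1 := R1 + 3·R3
  [ 1  0  0  |     0 ]
  [ 0  1  0  |  -4/3 ]
  [ 0  0  1  |     4 ]
Reading off the last column: p = 0, q = -4/3, r = 4.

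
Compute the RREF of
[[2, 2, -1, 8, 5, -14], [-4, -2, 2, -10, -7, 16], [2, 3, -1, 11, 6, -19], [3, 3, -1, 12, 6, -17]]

[[1, 0, 0, 1, 0, 2], [0, 1, 0, 3, 0, -3], [0, 0, 1, 0, 0, 2], [0, 0, 0, 0, 1, -2]]

R1 ← 1/2·R1
  [  1   1  -1/2    4  5/2   -7 ]
  [ -4  -2     2  -10   -7   16 ]
  [  2   3    -1   11    6  -19 ]
  [  3   3    -1   12    6  -17 ]
R2 ← R2 + 4·R1
  [ 1  1  -1/2   4  5/2   -7 ]
  [ 0  2     0   6    3  -12 ]
  [ 2  3    -1  11    6  -19 ]
  [ 3  3    -1  12    6  -17 ]
R3 ← R3 − 2·R1
  [ 1  1  -1/2   4  5/2   -7 ]
  [ 0  2     0   6    3  -12 ]
  [ 0  1     0   3    1   -5 ]
  [ 3  3    -1  12    6  -17 ]
R4 ← R4 − 3·R1
  [ 1  1  -1/2  4   5/2   -7 ]
  [ 0  2     0  6     3  -12 ]
  [ 0  1     0  3     1   -5 ]
  [ 0  0   1/2  0  -3/2    4 ]
R2 ← 1/2·R2
  [ 1  1  -1/2  4   5/2  -7 ]
  [ 0  1     0  3   3/2  -6 ]
  [ 0  1     0  3     1  -5 ]
  [ 0  0   1/2  0  -3/2   4 ]
R3 ← R3 − R2
  [ 1  1  -1/2  4   5/2  -7 ]
  [ 0  1     0  3   3/2  -6 ]
  [ 0  0     0  0  -1/2   1 ]
  [ 0  0   1/2  0  -3/2   4 ]
R3 <=> R4
  [ 1  1  -1/2  4   5/2  -7 ]
  [ 0  1     0  3   3/2  -6 ]
  [ 0  0   1/2  0  -3/2   4 ]
  [ 0  0     0  0  -1/2   1 ]
R3 ← 2·R3
  [ 1  1  -1/2  4   5/2  -7 ]
  [ 0  1     0  3   3/2  -6 ]
  [ 0  0     1  0    -3   8 ]
  [ 0  0     0  0  -1/2   1 ]
R4 ← -2·R4
  [ 1  1  -1/2  4  5/2  -7 ]
  [ 0  1     0  3  3/2  -6 ]
  [ 0  0     1  0   -3   8 ]
  [ 0  0     0  0    1  -2 ]
R3 ← R3 + 3·R4
  [ 1  1  -1/2  4  5/2  -7 ]
  [ 0  1     0  3  3/2  -6 ]
  [ 0  0     1  0    0   2 ]
  [ 0  0     0  0    1  -2 ]
R2 ← R2 − 3/2·R4
  [ 1  1  -1/2  4  5/2  -7 ]
  [ 0  1     0  3    0  -3 ]
  [ 0  0     1  0    0   2 ]
  [ 0  0     0  0    1  -2 ]
R1 ← R1 − 5/2·R4
  [ 1  1  -1/2  4  0  -2 ]
  [ 0  1     0  3  0  -3 ]
  [ 0  0     1  0  0   2 ]
  [ 0  0     0  0  1  -2 ]
R1 ← R1 + 1/2·R3
  [ 1  1  0  4  0  -1 ]
  [ 0  1  0  3  0  -3 ]
  [ 0  0  1  0  0   2 ]
  [ 0  0  0  0  1  -2 ]
R1 ← R1 − R2
  [ 1  0  0  1  0   2 ]
  [ 0  1  0  3  0  -3 ]
  [ 0  0  1  0  0   2 ]
  [ 0  0  0  0  1  -2 ]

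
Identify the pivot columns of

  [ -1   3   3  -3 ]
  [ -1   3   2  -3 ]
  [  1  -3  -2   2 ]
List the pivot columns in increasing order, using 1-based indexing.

1, 3, 4

ρ1 -> -1·ρ1
ρ2 -> ρ2 + ρ1
ρ3 -> ρ3 − ρ1
ρ2 -> -1·ρ2
ρ3 -> ρ3 − ρ2
ρ3 -> -1·ρ3
ρ1 -> ρ1 − 3·ρ3
ρ1 -> ρ1 + 3·ρ2
Pivot columns are the columns containing a leading 1.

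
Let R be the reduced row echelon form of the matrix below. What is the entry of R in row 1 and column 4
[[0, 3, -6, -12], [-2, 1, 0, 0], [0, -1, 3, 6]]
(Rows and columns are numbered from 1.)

R1 ↔ R2
  [ -2   1   0    0 ]
  [  0   3  -6  -12 ]
  [  0  -1   3    6 ]
R1 -> -1/2·R1
  [ 1  -1/2   0    0 ]
  [ 0     3  -6  -12 ]
  [ 0    -1   3    6 ]
R2 -> 1/3·R2
  [ 1  -1/2   0   0 ]
  [ 0     1  -2  -4 ]
  [ 0    -1   3   6 ]
R3 -> R3 + R2
  [ 1  -1/2   0   0 ]
  [ 0     1  -2  -4 ]
  [ 0     0   1   2 ]
R2 -> R2 + 2·R3
  [ 1  -1/2  0  0 ]
  [ 0     1  0  0 ]
  [ 0     0  1  2 ]
R1 -> R1 + 1/2·R2
  [ 1  0  0  0 ]
  [ 0  1  0  0 ]
  [ 0  0  1  2 ]

0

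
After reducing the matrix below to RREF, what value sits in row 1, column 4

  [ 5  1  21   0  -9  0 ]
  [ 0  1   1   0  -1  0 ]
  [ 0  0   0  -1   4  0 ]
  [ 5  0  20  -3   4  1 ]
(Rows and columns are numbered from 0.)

-1

R1 -> 1/5·R1
  [ 1  1/5  21/5   0  -9/5  0 ]
  [ 0    1     1   0    -1  0 ]
  [ 0    0     0  -1     4  0 ]
  [ 5    0    20  -3     4  1 ]
R4 -> R4 − 5·R1
  [ 1  1/5  21/5   0  -9/5  0 ]
  [ 0    1     1   0    -1  0 ]
  [ 0    0     0  -1     4  0 ]
  [ 0   -1    -1  -3    13  1 ]
R4 -> R4 + R2
  [ 1  1/5  21/5   0  -9/5  0 ]
  [ 0    1     1   0    -1  0 ]
  [ 0    0     0  -1     4  0 ]
  [ 0    0     0  -3    12  1 ]
R3 -> -1·R3
  [ 1  1/5  21/5   0  -9/5  0 ]
  [ 0    1     1   0    -1  0 ]
  [ 0    0     0   1    -4  0 ]
  [ 0    0     0  -3    12  1 ]
R4 -> R4 + 3·R3
  [ 1  1/5  21/5  0  -9/5  0 ]
  [ 0    1     1  0    -1  0 ]
  [ 0    0     0  1    -4  0 ]
  [ 0    0     0  0     0  1 ]
R1 -> R1 − 1/5·R2
  [ 1  0  4  0  -8/5  0 ]
  [ 0  1  1  0    -1  0 ]
  [ 0  0  0  1    -4  0 ]
  [ 0  0  0  0     0  1 ]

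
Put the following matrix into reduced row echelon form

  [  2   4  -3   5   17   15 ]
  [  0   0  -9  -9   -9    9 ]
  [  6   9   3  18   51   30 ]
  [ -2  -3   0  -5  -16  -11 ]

[[1, 0, 0, -2, 2, 4], [0, 1, 0, 3, 4, 1], [0, 0, 1, 1, 1, -1], [0, 0, 0, 0, 0, 0]]

ρ1 ← 1/2·ρ1
  [  1   2  -3/2  5/2  17/2  15/2 ]
  [  0   0    -9   -9    -9     9 ]
  [  6   9     3   18    51    30 ]
  [ -2  -3     0   -5   -16   -11 ]
ρ3 ← ρ3 − 6·ρ1
  [  1   2  -3/2  5/2  17/2  15/2 ]
  [  0   0    -9   -9    -9     9 ]
  [  0  -3    12    3     0   -15 ]
  [ -2  -3     0   -5   -16   -11 ]
ρ4 ← ρ4 + 2·ρ1
  [ 1   2  -3/2  5/2  17/2  15/2 ]
  [ 0   0    -9   -9    -9     9 ]
  [ 0  -3    12    3     0   -15 ]
  [ 0   1    -3    0     1     4 ]
ρ2 ↔ ρ3
  [ 1   2  -3/2  5/2  17/2  15/2 ]
  [ 0  -3    12    3     0   -15 ]
  [ 0   0    -9   -9    -9     9 ]
  [ 0   1    -3    0     1     4 ]
ρ2 ← -1/3·ρ2
  [ 1  2  -3/2  5/2  17/2  15/2 ]
  [ 0  1    -4   -1     0     5 ]
  [ 0  0    -9   -9    -9     9 ]
  [ 0  1    -3    0     1     4 ]
ρ4 ← ρ4 − ρ2
  [ 1  2  -3/2  5/2  17/2  15/2 ]
  [ 0  1    -4   -1     0     5 ]
  [ 0  0    -9   -9    -9     9 ]
  [ 0  0     1    1     1    -1 ]
ρ3 ← -1/9·ρ3
  [ 1  2  -3/2  5/2  17/2  15/2 ]
  [ 0  1    -4   -1     0     5 ]
  [ 0  0     1    1     1    -1 ]
  [ 0  0     1    1     1    -1 ]
ρ4 ← ρ4 − ρ3
  [ 1  2  -3/2  5/2  17/2  15/2 ]
  [ 0  1    -4   -1     0     5 ]
  [ 0  0     1    1     1    -1 ]
  [ 0  0     0    0     0     0 ]
ρ2 ← ρ2 + 4·ρ3
  [ 1  2  -3/2  5/2  17/2  15/2 ]
  [ 0  1     0    3     4     1 ]
  [ 0  0     1    1     1    -1 ]
  [ 0  0     0    0     0     0 ]
ρ1 ← ρ1 + 3/2·ρ3
  [ 1  2  0  4  10   6 ]
  [ 0  1  0  3   4   1 ]
  [ 0  0  1  1   1  -1 ]
  [ 0  0  0  0   0   0 ]
ρ1 ← ρ1 − 2·ρ2
  [ 1  0  0  -2  2   4 ]
  [ 0  1  0   3  4   1 ]
  [ 0  0  1   1  1  -1 ]
  [ 0  0  0   0  0   0 ]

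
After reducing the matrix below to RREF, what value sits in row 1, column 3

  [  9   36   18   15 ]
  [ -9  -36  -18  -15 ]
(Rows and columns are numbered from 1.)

Multiply ρ1 by 1/9.
  [  1    4    2  5/3 ]
  [ -9  -36  -18  -15 ]
Add 9 times ρ1 to ρ2.
  [ 1  4  2  5/3 ]
  [ 0  0  0    0 ]

2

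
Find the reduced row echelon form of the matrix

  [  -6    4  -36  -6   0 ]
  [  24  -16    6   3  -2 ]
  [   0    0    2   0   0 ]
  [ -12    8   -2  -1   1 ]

ρ1 → -1/6·ρ1
  [   1  -2/3   6   1   0 ]
  [  24   -16   6   3  -2 ]
  [   0     0   2   0   0 ]
  [ -12     8  -2  -1   1 ]
ρ2 → ρ2 − 24·ρ1
  [   1  -2/3     6    1   0 ]
  [   0     0  -138  -21  -2 ]
  [   0     0     2    0   0 ]
  [ -12     8    -2   -1   1 ]
ρ4 → ρ4 + 12·ρ1
  [ 1  -2/3     6    1   0 ]
  [ 0     0  -138  -21  -2 ]
  [ 0     0     2    0   0 ]
  [ 0     0    70   11   1 ]
ρ2 → -1/138·ρ2
  [ 1  -2/3   6     1     0 ]
  [ 0     0   1  7/46  1/69 ]
  [ 0     0   2     0     0 ]
  [ 0     0  70    11     1 ]
ρ3 → ρ3 − 2·ρ2
  [ 1  -2/3   6      1      0 ]
  [ 0     0   1   7/46   1/69 ]
  [ 0     0   0  -7/23  -2/69 ]
  [ 0     0  70     11      1 ]
ρ4 → ρ4 − 70·ρ2
  [ 1  -2/3  6      1      0 ]
  [ 0     0  1   7/46   1/69 ]
  [ 0     0  0  -7/23  -2/69 ]
  [ 0     0  0   8/23  -1/69 ]
ρ3 → -23/7·ρ3
  [ 1  -2/3  6     1      0 ]
  [ 0     0  1  7/46   1/69 ]
  [ 0     0  0     1   2/21 ]
  [ 0     0  0  8/23  -1/69 ]
ρ4 → ρ4 − 8/23·ρ3
  [ 1  -2/3  6     1      0 ]
  [ 0     0  1  7/46   1/69 ]
  [ 0     0  0     1   2/21 ]
  [ 0     0  0     0  -1/21 ]
ρ4 → -21·ρ4
  [ 1  -2/3  6     1     0 ]
  [ 0     0  1  7/46  1/69 ]
  [ 0     0  0     1  2/21 ]
  [ 0     0  0     0     1 ]
ρ3 → ρ3 − 2/21·ρ4
  [ 1  -2/3  6     1     0 ]
  [ 0     0  1  7/46  1/69 ]
  [ 0     0  0     1     0 ]
  [ 0     0  0     0     1 ]
ρ2 → ρ2 − 1/69·ρ4
  [ 1  -2/3  6     1  0 ]
  [ 0     0  1  7/46  0 ]
  [ 0     0  0     1  0 ]
  [ 0     0  0     0  1 ]
ρ2 → ρ2 − 7/46·ρ3
  [ 1  -2/3  6  1  0 ]
  [ 0     0  1  0  0 ]
  [ 0     0  0  1  0 ]
  [ 0     0  0  0  1 ]
ρ1 → ρ1 − ρ3
  [ 1  -2/3  6  0  0 ]
  [ 0     0  1  0  0 ]
  [ 0     0  0  1  0 ]
  [ 0     0  0  0  1 ]
ρ1 → ρ1 − 6·ρ2
  [ 1  -2/3  0  0  0 ]
  [ 0     0  1  0  0 ]
  [ 0     0  0  1  0 ]
  [ 0     0  0  0  1 ]

[[1, -2/3, 0, 0, 0], [0, 0, 1, 0, 0], [0, 0, 0, 1, 0], [0, 0, 0, 0, 1]]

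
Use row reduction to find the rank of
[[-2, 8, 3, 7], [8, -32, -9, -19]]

rank = 2

R1 := -1/2·R1
  [ 1   -4  -3/2  -7/2 ]
  [ 8  -32    -9   -19 ]
R2 := R2 − 8·R1
  [ 1  -4  -3/2  -7/2 ]
  [ 0   0     3     9 ]
R2 := 1/3·R2
  [ 1  -4  -3/2  -7/2 ]
  [ 0   0     1     3 ]
R1 := R1 + 3/2·R2
  [ 1  -4  0  1 ]
  [ 0   0  1  3 ]
The reduced form has 2 nonzero rows.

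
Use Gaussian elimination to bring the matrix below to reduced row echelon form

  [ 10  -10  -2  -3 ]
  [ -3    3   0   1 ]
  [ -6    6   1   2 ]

[[1, -1, 0, 0], [0, 0, 1, 0], [0, 0, 0, 1]]

R1 := 1/10·R1
  [  1  -1  -1/5  -3/10 ]
  [ -3   3     0      1 ]
  [ -6   6     1      2 ]
R2 := R2 + 3·R1
  [  1  -1  -1/5  -3/10 ]
  [  0   0  -3/5   1/10 ]
  [ -6   6     1      2 ]
R3 := R3 + 6·R1
  [ 1  -1  -1/5  -3/10 ]
  [ 0   0  -3/5   1/10 ]
  [ 0   0  -1/5    1/5 ]
R2 := -5/3·R2
  [ 1  -1  -1/5  -3/10 ]
  [ 0   0     1   -1/6 ]
  [ 0   0  -1/5    1/5 ]
R3 := R3 + 1/5·R2
  [ 1  -1  -1/5  -3/10 ]
  [ 0   0     1   -1/6 ]
  [ 0   0     0    1/6 ]
R3 := 6·R3
  [ 1  -1  -1/5  -3/10 ]
  [ 0   0     1   -1/6 ]
  [ 0   0     0      1 ]
R2 := R2 + 1/6·R3
  [ 1  -1  -1/5  -3/10 ]
  [ 0   0     1      0 ]
  [ 0   0     0      1 ]
R1 := R1 + 3/10·R3
  [ 1  -1  -1/5  0 ]
  [ 0   0     1  0 ]
  [ 0   0     0  1 ]
R1 := R1 + 1/5·R2
  [ 1  -1  0  0 ]
  [ 0   0  1  0 ]
  [ 0   0  0  1 ]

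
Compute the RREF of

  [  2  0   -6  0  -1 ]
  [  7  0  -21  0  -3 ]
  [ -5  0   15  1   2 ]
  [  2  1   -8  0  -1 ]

Multiply R1 by 1/2.
  [  1  0   -3  0  -1/2 ]
  [  7  0  -21  0    -3 ]
  [ -5  0   15  1     2 ]
  [  2  1   -8  0    -1 ]
Subtract 7 times R1 from R2.
  [  1  0  -3  0  -1/2 ]
  [  0  0   0  0   1/2 ]
  [ -5  0  15  1     2 ]
  [  2  1  -8  0    -1 ]
Add 5 times R1 to R3.
  [ 1  0  -3  0  -1/2 ]
  [ 0  0   0  0   1/2 ]
  [ 0  0   0  1  -1/2 ]
  [ 2  1  -8  0    -1 ]
Subtract 2 times R1 from R4.
  [ 1  0  -3  0  -1/2 ]
  [ 0  0   0  0   1/2 ]
  [ 0  0   0  1  -1/2 ]
  [ 0  1  -2  0     0 ]
Swap R2 and R4.
  [ 1  0  -3  0  -1/2 ]
  [ 0  1  -2  0     0 ]
  [ 0  0   0  1  -1/2 ]
  [ 0  0   0  0   1/2 ]
Multiply R4 by 2.
  [ 1  0  -3  0  -1/2 ]
  [ 0  1  -2  0     0 ]
  [ 0  0   0  1  -1/2 ]
  [ 0  0   0  0     1 ]
Add 1/2 times R4 to R3.
  [ 1  0  -3  0  -1/2 ]
  [ 0  1  -2  0     0 ]
  [ 0  0   0  1     0 ]
  [ 0  0   0  0     1 ]
Add 1/2 times R4 to R1.
  [ 1  0  -3  0  0 ]
  [ 0  1  -2  0  0 ]
  [ 0  0   0  1  0 ]
  [ 0  0   0  0  1 ]

[[1, 0, -3, 0, 0], [0, 1, -2, 0, 0], [0, 0, 0, 1, 0], [0, 0, 0, 0, 1]]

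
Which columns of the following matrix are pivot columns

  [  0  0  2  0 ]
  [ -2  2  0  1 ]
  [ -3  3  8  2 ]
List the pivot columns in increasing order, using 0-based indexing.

ρ1 <-> ρ2
  [ -2  2  0  1 ]
  [  0  0  2  0 ]
  [ -3  3  8  2 ]
ρ1 ← -1/2·ρ1
  [  1  -1  0  -1/2 ]
  [  0   0  2     0 ]
  [ -3   3  8     2 ]
ρ3 ← ρ3 + 3·ρ1
  [ 1  -1  0  -1/2 ]
  [ 0   0  2     0 ]
  [ 0   0  8   1/2 ]
ρ2 ← 1/2·ρ2
  [ 1  -1  0  -1/2 ]
  [ 0   0  1     0 ]
  [ 0   0  8   1/2 ]
ρ3 ← ρ3 − 8·ρ2
  [ 1  -1  0  -1/2 ]
  [ 0   0  1     0 ]
  [ 0   0  0   1/2 ]
ρ3 ← 2·ρ3
  [ 1  -1  0  -1/2 ]
  [ 0   0  1     0 ]
  [ 0   0  0     1 ]
ρ1 ← ρ1 + 1/2·ρ3
  [ 1  -1  0  0 ]
  [ 0   0  1  0 ]
  [ 0   0  0  1 ]
Pivot columns are the columns containing a leading 1.

0, 2, 3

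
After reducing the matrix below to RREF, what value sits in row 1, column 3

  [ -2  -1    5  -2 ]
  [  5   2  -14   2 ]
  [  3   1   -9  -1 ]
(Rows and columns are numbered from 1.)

-4

R1 := -1/2·R1
  [ 1  1/2  -5/2   1 ]
  [ 5    2   -14   2 ]
  [ 3    1    -9  -1 ]
R2 := R2 − 5·R1
  [ 1   1/2  -5/2   1 ]
  [ 0  -1/2  -3/2  -3 ]
  [ 3     1    -9  -1 ]
R3 := R3 − 3·R1
  [ 1   1/2  -5/2   1 ]
  [ 0  -1/2  -3/2  -3 ]
  [ 0  -1/2  -3/2  -4 ]
R2 := -2·R2
  [ 1   1/2  -5/2   1 ]
  [ 0     1     3   6 ]
  [ 0  -1/2  -3/2  -4 ]
R3 := R3 + 1/2·R2
  [ 1  1/2  -5/2   1 ]
  [ 0    1     3   6 ]
  [ 0    0     0  -1 ]
R3 := -1·R3
  [ 1  1/2  -5/2  1 ]
  [ 0    1     3  6 ]
  [ 0    0     0  1 ]
R2 := R2 − 6·R3
  [ 1  1/2  -5/2  1 ]
  [ 0    1     3  0 ]
  [ 0    0     0  1 ]
R1 := R1 − R3
  [ 1  1/2  -5/2  0 ]
  [ 0    1     3  0 ]
  [ 0    0     0  1 ]
R1 := R1 − 1/2·R2
  [ 1  0  -4  0 ]
  [ 0  1   3  0 ]
  [ 0  0   0  1 ]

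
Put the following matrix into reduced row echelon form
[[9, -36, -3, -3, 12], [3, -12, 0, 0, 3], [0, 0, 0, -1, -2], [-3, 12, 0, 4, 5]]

ρ1 -> 1/9·ρ1
ρ2 -> ρ2 − 3·ρ1
ρ4 -> ρ4 + 3·ρ1
ρ4 -> ρ4 + ρ2
ρ3 -> -1·ρ3
ρ4 -> ρ4 − 4·ρ3
ρ2 -> ρ2 − ρ3
ρ1 -> ρ1 + 1/3·ρ3
ρ1 -> ρ1 + 1/3·ρ2

[[1, -4, 0, 0, 1], [0, 0, 1, 0, -3], [0, 0, 0, 1, 2], [0, 0, 0, 0, 0]]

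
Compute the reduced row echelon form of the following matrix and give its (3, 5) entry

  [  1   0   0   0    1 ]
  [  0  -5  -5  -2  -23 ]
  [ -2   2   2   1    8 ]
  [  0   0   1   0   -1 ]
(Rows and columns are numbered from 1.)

-1

r3 → r3 + 2·r1
  [ 1   0   0   0    1 ]
  [ 0  -5  -5  -2  -23 ]
  [ 0   2   2   1   10 ]
  [ 0   0   1   0   -1 ]
r2 → -1/5·r2
  [ 1  0  0    0     1 ]
  [ 0  1  1  2/5  23/5 ]
  [ 0  2  2    1    10 ]
  [ 0  0  1    0    -1 ]
r3 → r3 − 2·r2
  [ 1  0  0    0     1 ]
  [ 0  1  1  2/5  23/5 ]
  [ 0  0  0  1/5   4/5 ]
  [ 0  0  1    0    -1 ]
r3 <-> r4
  [ 1  0  0    0     1 ]
  [ 0  1  1  2/5  23/5 ]
  [ 0  0  1    0    -1 ]
  [ 0  0  0  1/5   4/5 ]
r4 → 5·r4
  [ 1  0  0    0     1 ]
  [ 0  1  1  2/5  23/5 ]
  [ 0  0  1    0    -1 ]
  [ 0  0  0    1     4 ]
r2 → r2 − 2/5·r4
  [ 1  0  0  0   1 ]
  [ 0  1  1  0   3 ]
  [ 0  0  1  0  -1 ]
  [ 0  0  0  1   4 ]
r2 → r2 − r3
  [ 1  0  0  0   1 ]
  [ 0  1  0  0   4 ]
  [ 0  0  1  0  -1 ]
  [ 0  0  0  1   4 ]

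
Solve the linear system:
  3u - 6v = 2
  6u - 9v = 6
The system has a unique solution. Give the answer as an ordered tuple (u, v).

(2, 2/3)

Form the augmented matrix and row-reduce:
  [ 3  -6  |  2 ]
  [ 6  -9  |  6 ]
R1 → 1/3·R1
  [ 1  -2  |  2/3 ]
  [ 6  -9  |    6 ]
R2 → R2 − 6·R1
  [ 1  -2  |  2/3 ]
  [ 0   3  |    2 ]
R2 → 1/3·R2
  [ 1  -2  |  2/3 ]
  [ 0   1  |  2/3 ]
R1 → R1 + 2·R2
  [ 1  0  |    2 ]
  [ 0  1  |  2/3 ]
Reading off the last column: u = 2, v = 2/3.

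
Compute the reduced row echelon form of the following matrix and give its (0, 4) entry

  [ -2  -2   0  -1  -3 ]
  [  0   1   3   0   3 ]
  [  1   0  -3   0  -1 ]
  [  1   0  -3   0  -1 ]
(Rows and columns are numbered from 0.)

R1 ← -1/2·R1
  [ 1  1   0  1/2  3/2 ]
  [ 0  1   3    0    3 ]
  [ 1  0  -3    0   -1 ]
  [ 1  0  -3    0   -1 ]
R3 ← R3 − R1
  [ 1   1   0   1/2   3/2 ]
  [ 0   1   3     0     3 ]
  [ 0  -1  -3  -1/2  -5/2 ]
  [ 1   0  -3     0    -1 ]
R4 ← R4 − R1
  [ 1   1   0   1/2   3/2 ]
  [ 0   1   3     0     3 ]
  [ 0  -1  -3  -1/2  -5/2 ]
  [ 0  -1  -3  -1/2  -5/2 ]
R3 ← R3 + R2
  [ 1   1   0   1/2   3/2 ]
  [ 0   1   3     0     3 ]
  [ 0   0   0  -1/2   1/2 ]
  [ 0  -1  -3  -1/2  -5/2 ]
R4 ← R4 + R2
  [ 1  1  0   1/2  3/2 ]
  [ 0  1  3     0    3 ]
  [ 0  0  0  -1/2  1/2 ]
  [ 0  0  0  -1/2  1/2 ]
R3 ← -2·R3
  [ 1  1  0   1/2  3/2 ]
  [ 0  1  3     0    3 ]
  [ 0  0  0     1   -1 ]
  [ 0  0  0  -1/2  1/2 ]
R4 ← R4 + 1/2·R3
  [ 1  1  0  1/2  3/2 ]
  [ 0  1  3    0    3 ]
  [ 0  0  0    1   -1 ]
  [ 0  0  0    0    0 ]
R1 ← R1 − 1/2·R3
  [ 1  1  0  0   2 ]
  [ 0  1  3  0   3 ]
  [ 0  0  0  1  -1 ]
  [ 0  0  0  0   0 ]
R1 ← R1 − R2
  [ 1  0  -3  0  -1 ]
  [ 0  1   3  0   3 ]
  [ 0  0   0  1  -1 ]
  [ 0  0   0  0   0 ]

-1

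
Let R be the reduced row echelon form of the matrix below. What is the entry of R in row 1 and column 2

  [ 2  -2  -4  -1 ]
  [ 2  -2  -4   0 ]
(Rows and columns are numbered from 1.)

R1 := 1/2·R1
  [ 1  -1  -2  -1/2 ]
  [ 2  -2  -4     0 ]
R2 := R2 − 2·R1
  [ 1  -1  -2  -1/2 ]
  [ 0   0   0     1 ]
R1 := R1 + 1/2·R2
  [ 1  -1  -2  0 ]
  [ 0   0   0  1 ]

-1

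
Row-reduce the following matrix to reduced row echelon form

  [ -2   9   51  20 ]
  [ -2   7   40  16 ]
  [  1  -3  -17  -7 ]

R1 := -1/2·R1
R2 := R2 + 2·R1
R3 := R3 − R1
R2 := -1/2·R2
R3 := R3 − 3/2·R2
R3 := 4·R3
R2 := R2 − 11/2·R3
R1 := R1 + 51/2·R3
R1 := R1 + 9/2·R2

[[1, 0, 0, -1], [0, 1, 0, 2], [0, 0, 1, 0]]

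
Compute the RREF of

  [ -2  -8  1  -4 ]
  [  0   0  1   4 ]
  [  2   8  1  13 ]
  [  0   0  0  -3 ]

Multiply R1 by -1/2.
  [ 1  4  -1/2   2 ]
  [ 0  0     1   4 ]
  [ 2  8     1  13 ]
  [ 0  0     0  -3 ]
Subtract 2 times R1 from R3.
  [ 1  4  -1/2   2 ]
  [ 0  0     1   4 ]
  [ 0  0     2   9 ]
  [ 0  0     0  -3 ]
Subtract 2 times R2 from R3.
  [ 1  4  -1/2   2 ]
  [ 0  0     1   4 ]
  [ 0  0     0   1 ]
  [ 0  0     0  -3 ]
Add 3 times R3 to R4.
  [ 1  4  -1/2  2 ]
  [ 0  0     1  4 ]
  [ 0  0     0  1 ]
  [ 0  0     0  0 ]
Subtract 4 times R3 from R2.
  [ 1  4  -1/2  2 ]
  [ 0  0     1  0 ]
  [ 0  0     0  1 ]
  [ 0  0     0  0 ]
Subtract 2 times R3 from R1.
  [ 1  4  -1/2  0 ]
  [ 0  0     1  0 ]
  [ 0  0     0  1 ]
  [ 0  0     0  0 ]
Add 1/2 times R2 to R1.
  [ 1  4  0  0 ]
  [ 0  0  1  0 ]
  [ 0  0  0  1 ]
  [ 0  0  0  0 ]

[[1, 4, 0, 0], [0, 0, 1, 0], [0, 0, 0, 1], [0, 0, 0, 0]]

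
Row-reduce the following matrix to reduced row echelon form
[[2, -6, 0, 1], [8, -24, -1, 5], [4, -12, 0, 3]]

r1 ← 1/2·r1
  [ 1   -3   0  1/2 ]
  [ 8  -24  -1    5 ]
  [ 4  -12   0    3 ]
r2 ← r2 − 8·r1
  [ 1   -3   0  1/2 ]
  [ 0    0  -1    1 ]
  [ 4  -12   0    3 ]
r3 ← r3 − 4·r1
  [ 1  -3   0  1/2 ]
  [ 0   0  -1    1 ]
  [ 0   0   0    1 ]
r2 ← -1·r2
  [ 1  -3  0  1/2 ]
  [ 0   0  1   -1 ]
  [ 0   0  0    1 ]
r2 ← r2 + r3
  [ 1  -3  0  1/2 ]
  [ 0   0  1    0 ]
  [ 0   0  0    1 ]
r1 ← r1 − 1/2·r3
  [ 1  -3  0  0 ]
  [ 0   0  1  0 ]
  [ 0   0  0  1 ]

[[1, -3, 0, 0], [0, 0, 1, 0], [0, 0, 0, 1]]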